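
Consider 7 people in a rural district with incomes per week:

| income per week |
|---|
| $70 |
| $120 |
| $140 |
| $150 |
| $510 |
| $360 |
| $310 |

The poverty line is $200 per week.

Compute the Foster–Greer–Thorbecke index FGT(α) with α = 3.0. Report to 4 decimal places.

0.0545

Below the line: $70, $120, $140, $150 (q = 4 of N = 7).
Shortfall ratios: (200−70)/200 = 0.6500; (200−120)/200 = 0.4000; (200−140)/200 = 0.3000; (200−150)/200 = 0.2500.
Raised to α = 3.0: 0.27463; 0.06400; 0.02700; 0.01562.
Sum = 0.381250; FGT(3.0) = 0.381250 / 7 = 0.0545.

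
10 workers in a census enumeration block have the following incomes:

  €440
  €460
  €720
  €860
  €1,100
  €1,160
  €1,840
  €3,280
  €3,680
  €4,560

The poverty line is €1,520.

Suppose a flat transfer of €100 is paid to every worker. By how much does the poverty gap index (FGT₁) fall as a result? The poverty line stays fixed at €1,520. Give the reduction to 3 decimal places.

0.039

Before: below the line — €440, €460, €720, €860, €1,100, €1,160; poverty gap index (FGT₁) = 0.28816.
After the €100 transfer: below the line — €540, €560, €820, €960, €1,200, €1,260; poverty gap index (FGT₁) = 0.24868.
Reduction = 0.28816 − 0.24868 = 0.039.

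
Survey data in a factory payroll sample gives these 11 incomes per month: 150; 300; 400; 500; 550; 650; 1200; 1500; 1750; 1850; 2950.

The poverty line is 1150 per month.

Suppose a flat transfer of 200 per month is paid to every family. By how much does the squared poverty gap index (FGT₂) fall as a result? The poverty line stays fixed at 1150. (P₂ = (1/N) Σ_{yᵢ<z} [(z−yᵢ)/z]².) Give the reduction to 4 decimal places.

0.1031

Before: below the line — 150, 300, 400, 500, 550, 650; squared poverty gap index (FGT₂) = 0.228046.
After the 200 transfer: below the line — 350, 500, 600, 700, 750, 850; squared poverty gap index (FGT₂) = 0.124936.
Reduction = 0.228046 − 0.124936 = 0.1031.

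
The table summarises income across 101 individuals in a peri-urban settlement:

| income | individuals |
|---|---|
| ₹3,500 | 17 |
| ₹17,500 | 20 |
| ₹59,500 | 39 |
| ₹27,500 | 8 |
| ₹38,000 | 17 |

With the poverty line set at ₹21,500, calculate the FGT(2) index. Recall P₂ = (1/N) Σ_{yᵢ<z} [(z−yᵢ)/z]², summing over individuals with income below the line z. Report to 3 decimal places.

0.125

Poor units: 17×₹3,500, 20×₹17,500 (q = 37 of N = 101).
Gap ratios (z−y)/z: (21500−3500)/21500 = 0.8372 (×17); (21500−17500)/21500 = 0.1860 (×20).
Squared: 0.7009 (×17); 0.0346 (×20).
Sum = 12.607896; P₂ = 12.607896 / 101 = 0.125.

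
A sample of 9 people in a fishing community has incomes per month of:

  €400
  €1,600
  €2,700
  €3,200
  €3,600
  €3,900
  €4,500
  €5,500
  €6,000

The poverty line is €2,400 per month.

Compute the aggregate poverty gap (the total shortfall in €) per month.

Below z: €400, €1,600 (q = 2 of N = 9).
Individual gaps: 2400−400 = 2000; 2400−1600 = 800.
Aggregate gap = €2,800.

€2,800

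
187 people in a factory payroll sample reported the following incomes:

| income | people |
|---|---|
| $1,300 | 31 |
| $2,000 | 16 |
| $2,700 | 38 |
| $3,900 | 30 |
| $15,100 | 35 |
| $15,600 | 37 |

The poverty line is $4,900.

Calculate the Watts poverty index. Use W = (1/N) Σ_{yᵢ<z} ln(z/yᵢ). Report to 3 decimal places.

0.454

Poor units: 31×$1,300, 16×$2,000, 38×$2,700, 30×$3,900 (q = 115 of N = 187).
Log gaps: ln(4900/1300) = 1.3269 (×31); ln(4900/2000) = 0.8961 (×16); ln(4900/2700) = 0.5960 (×38); ln(4900/3900) = 0.2283 (×30).
W = 84.965538 / 187 = 0.454.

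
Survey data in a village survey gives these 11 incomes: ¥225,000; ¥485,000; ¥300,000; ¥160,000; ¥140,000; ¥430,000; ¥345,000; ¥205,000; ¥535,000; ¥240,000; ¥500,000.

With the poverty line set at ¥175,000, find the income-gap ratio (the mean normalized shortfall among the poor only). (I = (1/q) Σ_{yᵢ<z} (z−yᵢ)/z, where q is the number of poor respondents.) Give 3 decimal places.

Incomes under z: ¥140,000, ¥160,000 (q = 2 of N = 11).
Shortfall ratios (z−y)/z: 0.2000, 0.0857; sum = 0.285714.
I averages over the q = 2 poor units only: 0.285714 / 2 = 0.143.

0.143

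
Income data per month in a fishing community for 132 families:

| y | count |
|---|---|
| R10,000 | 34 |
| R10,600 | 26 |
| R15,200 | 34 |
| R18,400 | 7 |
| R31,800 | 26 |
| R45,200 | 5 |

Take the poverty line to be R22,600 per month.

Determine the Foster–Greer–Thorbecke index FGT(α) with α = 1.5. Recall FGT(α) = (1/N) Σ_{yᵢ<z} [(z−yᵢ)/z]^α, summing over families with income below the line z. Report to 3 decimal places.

Below the line: 34×R10,000, 26×R10,600, 34×R15,200, 7×R18,400 (q = 101 of N = 132).
Relative gaps: (22600−10000)/22600 = 0.5575 (×34); (22600−10600)/22600 = 0.5310 (×26); (22600−15200)/22600 = 0.3274 (×34); (22600−18400)/22600 = 0.1858 (×7).
Raised to α = 1.5: 0.41629 (×34); 0.38691 (×26); 0.18736 (×34); 0.08011 (×7).
Sum = 31.144571; FGT(1.5) = 31.144571 / 132 = 0.236.

0.236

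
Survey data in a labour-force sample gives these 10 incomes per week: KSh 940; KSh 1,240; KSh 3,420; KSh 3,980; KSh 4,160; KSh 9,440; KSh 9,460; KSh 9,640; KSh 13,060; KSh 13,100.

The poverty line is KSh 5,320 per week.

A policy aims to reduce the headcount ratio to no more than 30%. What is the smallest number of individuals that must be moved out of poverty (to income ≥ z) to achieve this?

2

Currently q = 5 of N = 10 are below the line (H = 0.500).
A headcount ratio of at most 30% allows at most ⌊0.30 × 10⌋ = 3 poor individuals.
So at least 5 − 3 = 2 must be lifted.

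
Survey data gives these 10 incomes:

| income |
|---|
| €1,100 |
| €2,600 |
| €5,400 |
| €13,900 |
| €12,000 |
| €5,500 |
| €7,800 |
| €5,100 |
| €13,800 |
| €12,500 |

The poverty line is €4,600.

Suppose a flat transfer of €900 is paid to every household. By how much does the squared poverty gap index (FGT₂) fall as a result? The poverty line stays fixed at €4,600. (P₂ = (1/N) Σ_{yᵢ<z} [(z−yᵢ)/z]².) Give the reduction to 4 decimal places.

0.0391

Before: below the line — €1,100, €2,600; squared poverty gap index (FGT₂) = 0.076796.
After the €900 transfer: below the line — €2,000, €3,500; squared poverty gap index (FGT₂) = 0.037665.
Reduction = 0.076796 − 0.037665 = 0.0391.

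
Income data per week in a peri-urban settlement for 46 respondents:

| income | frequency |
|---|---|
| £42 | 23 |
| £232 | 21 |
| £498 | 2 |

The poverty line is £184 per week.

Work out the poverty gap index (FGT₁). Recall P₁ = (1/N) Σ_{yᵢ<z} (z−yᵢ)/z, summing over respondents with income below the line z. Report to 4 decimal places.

Incomes under z: 23×£42 (q = 23 of N = 46).
Gap ratios (z−y)/z: (184−42)/184 = 0.7717 (×23).
Σ = 17.750000. Dividing by the full population N = 46 gives P₁ = 0.3859.

0.3859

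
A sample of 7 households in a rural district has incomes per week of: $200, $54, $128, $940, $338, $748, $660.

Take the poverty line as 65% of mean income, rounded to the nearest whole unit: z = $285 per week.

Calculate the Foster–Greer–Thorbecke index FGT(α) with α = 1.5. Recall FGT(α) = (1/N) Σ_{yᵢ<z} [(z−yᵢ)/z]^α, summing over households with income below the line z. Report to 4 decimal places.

0.1859

Below the line: $54, $128, $200 (q = 3 of N = 7).
Normalized shortfalls: (285−54)/285 = 0.8105; (285−128)/285 = 0.5509; (285−200)/285 = 0.2982.
Raised to α = 1.5: 0.72971; 0.40887; 0.16288.
Sum = 1.301455; FGT(1.5) = 1.301455 / 7 = 0.1859.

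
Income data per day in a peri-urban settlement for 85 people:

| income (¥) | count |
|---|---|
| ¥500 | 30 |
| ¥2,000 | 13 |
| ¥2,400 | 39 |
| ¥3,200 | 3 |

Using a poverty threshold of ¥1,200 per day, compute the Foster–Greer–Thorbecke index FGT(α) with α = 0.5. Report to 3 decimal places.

Below z: 30×¥500 (q = 30 of N = 85).
Normalized shortfalls: (1200−500)/1200 = 0.5833 (×30).
Raised to α = 0.5: 0.76376 (×30).
Sum = 22.912878; FGT(0.5) = 22.912878 / 85 = 0.270.

0.270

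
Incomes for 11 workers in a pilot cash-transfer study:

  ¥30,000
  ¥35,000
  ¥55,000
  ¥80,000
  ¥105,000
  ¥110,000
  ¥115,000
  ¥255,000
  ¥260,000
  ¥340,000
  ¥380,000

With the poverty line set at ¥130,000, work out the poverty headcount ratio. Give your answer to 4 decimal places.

0.6364

7 of the 11 workers have income below ¥130,000.
H = 7/11 = 0.6364.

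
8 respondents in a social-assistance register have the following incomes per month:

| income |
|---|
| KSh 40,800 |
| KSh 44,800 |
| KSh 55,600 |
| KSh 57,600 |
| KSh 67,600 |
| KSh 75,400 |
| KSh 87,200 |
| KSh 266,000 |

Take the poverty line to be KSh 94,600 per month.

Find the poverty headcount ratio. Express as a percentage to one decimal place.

7 of the 8 respondents have income below KSh 94,600.
H = 7/8 = 87.5%.

87.5%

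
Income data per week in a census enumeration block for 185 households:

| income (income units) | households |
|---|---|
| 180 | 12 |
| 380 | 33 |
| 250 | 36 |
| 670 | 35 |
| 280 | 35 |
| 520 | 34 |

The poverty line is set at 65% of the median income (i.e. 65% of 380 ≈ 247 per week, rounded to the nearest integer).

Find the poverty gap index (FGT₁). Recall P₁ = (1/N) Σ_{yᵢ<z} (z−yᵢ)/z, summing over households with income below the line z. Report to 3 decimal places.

Below the line: 12×180 (q = 12 of N = 185).
Relative gaps: (247−180)/247 = 0.2713 (×12).
Sum of shortfalls = 3.255061; P₁ averages over all N: 3.255061 / 185 = 0.018.

0.018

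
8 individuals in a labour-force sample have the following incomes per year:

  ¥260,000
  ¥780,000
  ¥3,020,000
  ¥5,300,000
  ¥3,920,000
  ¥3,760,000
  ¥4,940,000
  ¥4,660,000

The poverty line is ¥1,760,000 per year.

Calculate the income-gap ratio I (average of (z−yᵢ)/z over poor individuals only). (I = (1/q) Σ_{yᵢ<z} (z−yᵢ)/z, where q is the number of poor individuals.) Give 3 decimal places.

Below z: ¥260,000, ¥780,000 (q = 2 of N = 8).
Shortfall ratios (z−y)/z: 0.8523, 0.5568; sum = 1.409091.
I averages over the q = 2 poor units only: 1.409091 / 2 = 0.705.

0.705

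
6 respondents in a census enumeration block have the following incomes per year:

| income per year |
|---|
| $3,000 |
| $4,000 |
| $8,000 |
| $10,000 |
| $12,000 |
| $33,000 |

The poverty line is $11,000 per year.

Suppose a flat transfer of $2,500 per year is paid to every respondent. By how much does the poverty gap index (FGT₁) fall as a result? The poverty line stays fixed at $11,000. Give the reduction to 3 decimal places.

0.129

Before: below the line — $3,000, $4,000, $8,000, $10,000; poverty gap index (FGT₁) = 0.28788.
After the $2,500 transfer: below the line — $5,500, $6,500, $10,500; poverty gap index (FGT₁) = 0.15909.
Reduction = 0.28788 − 0.15909 = 0.129.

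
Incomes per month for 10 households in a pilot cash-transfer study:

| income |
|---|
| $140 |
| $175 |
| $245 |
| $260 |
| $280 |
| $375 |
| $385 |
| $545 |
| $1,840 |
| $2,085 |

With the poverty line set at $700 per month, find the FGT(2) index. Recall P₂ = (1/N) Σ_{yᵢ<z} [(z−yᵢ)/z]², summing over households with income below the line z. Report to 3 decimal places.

Incomes under z: $140, $175, $245, $260, $280, $375, $385, $545 (q = 8 of N = 10).
Relative gaps: (700−140)/700 = 0.8000; (700−175)/700 = 0.7500; (700−245)/700 = 0.6500; (700−260)/700 = 0.6286; (700−280)/700 = 0.6000; (700−375)/700 = 0.4643; (700−385)/700 = 0.4500; (700−545)/700 = 0.2214.
Squared: 0.6400; 0.5625; 0.4225; 0.3951; 0.3600; 0.2156; 0.2025; 0.0490.
Sum = 2.847194; P₂ = 2.847194 / 10 = 0.285.

0.285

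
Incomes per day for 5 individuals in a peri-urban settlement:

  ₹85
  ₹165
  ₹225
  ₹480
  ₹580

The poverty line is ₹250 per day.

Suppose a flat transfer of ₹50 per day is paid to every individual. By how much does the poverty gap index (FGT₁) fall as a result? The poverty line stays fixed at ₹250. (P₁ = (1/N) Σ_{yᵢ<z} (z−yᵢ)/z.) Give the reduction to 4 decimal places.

Before: below the line — ₹85, ₹165, ₹225; poverty gap index (FGT₁) = 0.220000.
After the ₹50 transfer: below the line — ₹135, ₹215; poverty gap index (FGT₁) = 0.120000.
Reduction = 0.220000 − 0.120000 = 0.1000.

0.1000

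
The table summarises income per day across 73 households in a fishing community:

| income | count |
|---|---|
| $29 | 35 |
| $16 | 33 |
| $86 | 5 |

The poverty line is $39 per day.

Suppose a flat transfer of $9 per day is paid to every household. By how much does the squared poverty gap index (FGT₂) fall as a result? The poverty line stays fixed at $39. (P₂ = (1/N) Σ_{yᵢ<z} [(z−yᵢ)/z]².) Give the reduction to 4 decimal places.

0.1302

Before: below the line — 33×$16, 35×$29; squared poverty gap index (FGT₂) = 0.188746.
After the $9 transfer: below the line — 33×$25, 35×$38; squared poverty gap index (FGT₂) = 0.058568.
Reduction = 0.188746 − 0.058568 = 0.1302.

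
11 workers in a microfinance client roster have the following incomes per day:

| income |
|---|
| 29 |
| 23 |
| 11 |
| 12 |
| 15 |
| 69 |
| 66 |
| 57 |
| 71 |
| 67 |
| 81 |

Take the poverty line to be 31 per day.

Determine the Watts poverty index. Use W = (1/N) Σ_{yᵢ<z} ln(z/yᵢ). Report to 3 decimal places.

Poor units: 11, 12, 15, 23, 29 (q = 5 of N = 11).
Log shortfalls: ln(31/11) = 1.0361; ln(31/12) = 0.9491; ln(31/15) = 0.7259; ln(31/23) = 0.2985; ln(31/29) = 0.0667.
W = 3.076294 / 11 = 0.280.

0.280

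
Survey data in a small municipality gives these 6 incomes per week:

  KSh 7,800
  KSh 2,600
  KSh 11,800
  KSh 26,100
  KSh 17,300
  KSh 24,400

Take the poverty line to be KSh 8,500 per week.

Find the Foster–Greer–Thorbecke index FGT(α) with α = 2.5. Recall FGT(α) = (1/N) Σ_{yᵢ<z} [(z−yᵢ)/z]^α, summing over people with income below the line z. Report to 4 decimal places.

0.0672

Below the line: KSh 2,600, KSh 7,800 (q = 2 of N = 6).
Normalized shortfalls: (8500−2600)/8500 = 0.6941; (8500−7800)/8500 = 0.0824.
Raised to α = 2.5: 0.40140; 0.00195.
Sum = 0.403351; FGT(2.5) = 0.403351 / 6 = 0.0672.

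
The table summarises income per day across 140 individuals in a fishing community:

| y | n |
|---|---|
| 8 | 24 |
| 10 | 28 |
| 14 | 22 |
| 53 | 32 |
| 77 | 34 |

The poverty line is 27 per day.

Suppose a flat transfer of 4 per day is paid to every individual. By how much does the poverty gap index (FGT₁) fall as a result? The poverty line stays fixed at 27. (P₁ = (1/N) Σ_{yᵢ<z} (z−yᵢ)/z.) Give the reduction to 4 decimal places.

Before: below the line — 24×8, 28×10, 22×14; poverty gap index (FGT₁) = 0.322222.
After the 4 transfer: below the line — 24×12, 28×14, 22×18; poverty gap index (FGT₁) = 0.243915.
Reduction = 0.322222 − 0.243915 = 0.0783.

0.0783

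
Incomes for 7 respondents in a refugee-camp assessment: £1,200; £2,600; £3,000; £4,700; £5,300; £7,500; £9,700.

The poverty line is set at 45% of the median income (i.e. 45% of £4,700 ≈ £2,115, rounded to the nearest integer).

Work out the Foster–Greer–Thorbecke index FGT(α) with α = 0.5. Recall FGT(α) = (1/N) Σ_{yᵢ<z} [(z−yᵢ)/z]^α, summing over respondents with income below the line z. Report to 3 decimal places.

0.094

Below z: £1,200 (q = 1 of N = 7).
Shortfall ratios: (2115−1200)/2115 = 0.4326.
Raised to α = 0.5: 0.65774.
Sum = 0.657742; FGT(0.5) = 0.657742 / 7 = 0.094.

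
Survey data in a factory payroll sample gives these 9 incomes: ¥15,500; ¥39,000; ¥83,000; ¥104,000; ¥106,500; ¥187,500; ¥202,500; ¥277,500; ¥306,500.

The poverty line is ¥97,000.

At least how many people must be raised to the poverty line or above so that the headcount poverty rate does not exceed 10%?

Currently q = 3 of N = 9 are below the line (H = 0.333).
A headcount ratio of at most 10% allows at most ⌊0.10 × 9⌋ = 0 poor people.
So at least 3 − 0 = 3 must be lifted.

3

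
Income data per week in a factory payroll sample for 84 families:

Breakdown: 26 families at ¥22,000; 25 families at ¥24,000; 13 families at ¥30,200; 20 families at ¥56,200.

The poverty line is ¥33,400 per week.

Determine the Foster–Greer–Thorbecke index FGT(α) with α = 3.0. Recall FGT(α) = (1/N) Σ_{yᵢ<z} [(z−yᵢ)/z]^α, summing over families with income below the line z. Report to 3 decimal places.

Below the line: 26×¥22,000, 25×¥24,000, 13×¥30,200 (q = 64 of N = 84).
Normalized shortfalls: (33400−22000)/33400 = 0.3413 (×26); (33400−24000)/33400 = 0.2814 (×25); (33400−30200)/33400 = 0.0958 (×13).
Raised to α = 3.0: 0.03976 (×26); 0.02229 (×25); 0.00088 (×13).
Sum = 1.602555; FGT(3.0) = 1.602555 / 84 = 0.019.

0.019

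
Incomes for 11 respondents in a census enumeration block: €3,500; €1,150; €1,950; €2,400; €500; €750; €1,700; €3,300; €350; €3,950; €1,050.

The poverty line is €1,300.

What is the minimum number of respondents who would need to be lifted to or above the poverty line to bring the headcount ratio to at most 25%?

Currently q = 5 of N = 11 are below the line (H = 0.455).
A headcount ratio of at most 25% allows at most ⌊0.25 × 11⌋ = 2 poor respondents.
So at least 5 − 2 = 3 must be lifted.

3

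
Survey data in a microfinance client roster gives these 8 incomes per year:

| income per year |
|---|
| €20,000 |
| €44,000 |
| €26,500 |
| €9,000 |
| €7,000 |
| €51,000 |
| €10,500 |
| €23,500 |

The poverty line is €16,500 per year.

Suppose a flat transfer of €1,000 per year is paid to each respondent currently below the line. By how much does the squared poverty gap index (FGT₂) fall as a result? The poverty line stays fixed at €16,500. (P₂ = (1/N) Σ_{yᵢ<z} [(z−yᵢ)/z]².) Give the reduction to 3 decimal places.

0.020

Before: below the line — €7,000, €9,000, €10,500; squared poverty gap index (FGT₂) = 0.08379.
After the €1,000 transfer: below the line — €8,000, €10,000, €11,500; squared poverty gap index (FGT₂) = 0.06405.
Reduction = 0.08379 − 0.06405 = 0.020.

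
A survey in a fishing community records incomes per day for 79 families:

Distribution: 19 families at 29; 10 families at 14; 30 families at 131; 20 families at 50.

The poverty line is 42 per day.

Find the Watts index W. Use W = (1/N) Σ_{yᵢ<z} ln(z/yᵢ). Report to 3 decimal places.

0.228

Below the line: 10×14, 19×29 (q = 29 of N = 79).
ln(z/y) terms: ln(42/14) = 1.0986 (×10); ln(42/29) = 0.3704 (×19).
W = 18.023225 / 79 = 0.228.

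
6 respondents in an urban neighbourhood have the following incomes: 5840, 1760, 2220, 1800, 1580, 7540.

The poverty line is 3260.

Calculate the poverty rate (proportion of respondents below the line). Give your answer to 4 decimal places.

4 of the 6 respondents have income below 3260.
H = 4/6 = 0.6667.

0.6667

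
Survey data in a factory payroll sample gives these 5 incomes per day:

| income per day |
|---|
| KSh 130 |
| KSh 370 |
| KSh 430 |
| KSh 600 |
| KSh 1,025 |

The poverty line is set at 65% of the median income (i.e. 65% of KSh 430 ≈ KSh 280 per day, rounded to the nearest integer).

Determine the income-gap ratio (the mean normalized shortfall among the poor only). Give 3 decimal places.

0.536

Poor units: KSh 130 (q = 1 of N = 5).
Relative gaps: 0.5357; sum = 0.535714.
I averages over the q = 1 poor units only: 0.535714 / 1 = 0.536.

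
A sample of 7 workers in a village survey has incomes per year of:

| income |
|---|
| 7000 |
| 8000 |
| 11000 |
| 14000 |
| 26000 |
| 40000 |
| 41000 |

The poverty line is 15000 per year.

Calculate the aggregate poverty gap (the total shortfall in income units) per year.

20000

Incomes under z: 7000, 8000, 11000, 14000 (q = 4 of N = 7).
Individual gaps: 15000−7000 = 8000; 15000−8000 = 7000; 15000−11000 = 4000; 15000−14000 = 1000.
Aggregate gap = 20000.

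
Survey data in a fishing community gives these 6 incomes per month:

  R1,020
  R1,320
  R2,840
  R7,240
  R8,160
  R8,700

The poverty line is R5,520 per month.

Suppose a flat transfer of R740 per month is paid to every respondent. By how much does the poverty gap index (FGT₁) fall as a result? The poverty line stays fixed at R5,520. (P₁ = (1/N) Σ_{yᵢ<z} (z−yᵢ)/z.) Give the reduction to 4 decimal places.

0.0670

Before: below the line — R1,020, R1,320, R2,840; poverty gap index (FGT₁) = 0.343599.
After the R740 transfer: below the line — R1,760, R2,060, R3,580; poverty gap index (FGT₁) = 0.276570.
Reduction = 0.343599 − 0.276570 = 0.0670.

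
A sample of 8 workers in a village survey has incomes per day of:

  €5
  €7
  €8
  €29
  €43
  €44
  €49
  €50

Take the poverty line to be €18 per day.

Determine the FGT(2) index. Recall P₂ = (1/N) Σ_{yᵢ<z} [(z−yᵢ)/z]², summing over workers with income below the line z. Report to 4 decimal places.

0.1505

Below z: €5, €7, €8 (q = 3 of N = 8).
Normalized shortfalls: (18−5)/18 = 0.7222; (18−7)/18 = 0.6111; (18−8)/18 = 0.5556.
Squared: 0.5216; 0.3735; 0.3086.
Sum = 1.203704; P₂ = 1.203704 / 8 = 0.1505.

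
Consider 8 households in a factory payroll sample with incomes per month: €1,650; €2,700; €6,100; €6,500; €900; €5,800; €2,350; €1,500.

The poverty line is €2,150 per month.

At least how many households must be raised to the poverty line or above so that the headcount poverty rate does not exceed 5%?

Currently q = 3 of N = 8 are below the line (H = 0.375).
A headcount ratio of at most 5% allows at most ⌊0.05 × 8⌋ = 0 poor households.
So at least 3 − 0 = 3 must be lifted.

3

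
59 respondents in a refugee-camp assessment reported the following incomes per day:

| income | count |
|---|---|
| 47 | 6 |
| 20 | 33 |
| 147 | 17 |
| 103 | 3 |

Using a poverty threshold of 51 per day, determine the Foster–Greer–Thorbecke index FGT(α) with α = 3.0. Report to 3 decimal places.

0.126

Below z: 33×20, 6×47 (q = 39 of N = 59).
Gap ratios (z−y)/z: (51−20)/51 = 0.6078 (×33); (51−47)/51 = 0.0784 (×6).
Raised to α = 3.0: 0.22458 (×33); 0.00048 (×6).
Sum = 7.414094; FGT(3.0) = 7.414094 / 59 = 0.126.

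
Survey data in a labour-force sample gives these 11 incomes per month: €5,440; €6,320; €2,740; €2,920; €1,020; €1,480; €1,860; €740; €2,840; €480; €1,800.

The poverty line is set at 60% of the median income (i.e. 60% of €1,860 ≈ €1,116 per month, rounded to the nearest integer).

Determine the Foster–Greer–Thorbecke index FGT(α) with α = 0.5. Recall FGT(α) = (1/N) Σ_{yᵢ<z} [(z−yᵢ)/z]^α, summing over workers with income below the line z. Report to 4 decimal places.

Incomes under z: €480, €740, €1,020 (q = 3 of N = 11).
Gap ratios (z−y)/z: (1116−480)/1116 = 0.5699; (1116−740)/1116 = 0.3369; (1116−1020)/1116 = 0.0860.
Raised to α = 0.5: 0.75491; 0.58045; 0.29329.
Sum = 1.628652; FGT(0.5) = 1.628652 / 11 = 0.1481.

0.1481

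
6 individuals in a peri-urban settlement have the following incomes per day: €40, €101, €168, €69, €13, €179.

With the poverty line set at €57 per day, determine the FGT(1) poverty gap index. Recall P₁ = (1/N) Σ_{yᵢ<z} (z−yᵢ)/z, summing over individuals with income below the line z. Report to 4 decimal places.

0.1784

Poor units: €13, €40 (q = 2 of N = 6).
Normalized shortfalls: (57−13)/57 = 0.7719; (57−40)/57 = 0.2982.
Σ = 1.070175. Dividing by the full population N = 6 gives P₁ = 0.1784.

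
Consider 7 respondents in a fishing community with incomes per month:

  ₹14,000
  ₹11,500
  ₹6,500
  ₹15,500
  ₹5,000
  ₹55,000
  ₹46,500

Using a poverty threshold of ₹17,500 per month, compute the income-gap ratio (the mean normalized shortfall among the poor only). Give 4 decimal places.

0.4000

Below the line: ₹5,000, ₹6,500, ₹11,500, ₹14,000, ₹15,500 (q = 5 of N = 7).
Relative gaps: 0.7143, 0.6286, 0.3429, 0.2000, 0.1143; sum = 2.000000.
The income-gap ratio divides by q (the poor only): 2.000000 / 5 = 0.4000.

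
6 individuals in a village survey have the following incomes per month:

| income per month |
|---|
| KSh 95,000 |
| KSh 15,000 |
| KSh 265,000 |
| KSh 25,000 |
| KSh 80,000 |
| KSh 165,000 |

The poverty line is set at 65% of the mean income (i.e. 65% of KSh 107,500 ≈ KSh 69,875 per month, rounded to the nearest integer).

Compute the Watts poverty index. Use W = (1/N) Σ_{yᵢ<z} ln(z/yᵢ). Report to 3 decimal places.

Below z: KSh 15,000, KSh 25,000 (q = 2 of N = 6).
Log shortfalls: ln(69875/15000) = 1.5387; ln(69875/25000) = 1.0278.
W = 2.566490 / 6 = 0.428.

0.428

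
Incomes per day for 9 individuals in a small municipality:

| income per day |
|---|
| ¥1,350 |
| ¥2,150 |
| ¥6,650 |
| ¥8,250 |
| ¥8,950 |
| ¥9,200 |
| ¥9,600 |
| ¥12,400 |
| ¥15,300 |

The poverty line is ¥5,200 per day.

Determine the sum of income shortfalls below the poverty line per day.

¥6,900

Poor units: ¥1,350, ¥2,150 (q = 2 of N = 9).
Individual gaps: 5200−1350 = 3850; 5200−2150 = 3050.
Aggregate gap = ¥6,900.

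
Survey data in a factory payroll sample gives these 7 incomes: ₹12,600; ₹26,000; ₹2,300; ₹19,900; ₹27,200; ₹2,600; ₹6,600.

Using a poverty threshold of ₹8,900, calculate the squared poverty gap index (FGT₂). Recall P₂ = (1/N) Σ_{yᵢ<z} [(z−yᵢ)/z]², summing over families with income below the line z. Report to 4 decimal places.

0.1597

Poor units: ₹2,300, ₹2,600, ₹6,600 (q = 3 of N = 7).
Gap ratios (z−y)/z: (8900−2300)/8900 = 0.7416; (8900−2600)/8900 = 0.7079; (8900−6600)/8900 = 0.2584.
Squared: 0.5499; 0.5011; 0.0668.
Sum = 1.117788; P₂ = 1.117788 / 7 = 0.1597.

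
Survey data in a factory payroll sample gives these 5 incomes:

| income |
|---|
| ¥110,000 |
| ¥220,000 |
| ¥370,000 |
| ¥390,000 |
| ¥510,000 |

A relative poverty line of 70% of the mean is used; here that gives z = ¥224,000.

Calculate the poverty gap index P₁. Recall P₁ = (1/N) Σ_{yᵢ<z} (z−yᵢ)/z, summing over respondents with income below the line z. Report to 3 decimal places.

0.105

Below the line: ¥110,000, ¥220,000 (q = 2 of N = 5).
Relative gaps: (224000−110000)/224000 = 0.5089; (224000−220000)/224000 = 0.0179.
Sum of shortfalls = 0.526786; P₁ averages over all N: 0.526786 / 5 = 0.105.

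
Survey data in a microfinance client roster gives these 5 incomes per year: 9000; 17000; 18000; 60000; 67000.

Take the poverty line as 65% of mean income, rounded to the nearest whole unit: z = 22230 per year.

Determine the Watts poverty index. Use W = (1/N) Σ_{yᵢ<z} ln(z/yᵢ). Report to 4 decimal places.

0.2767

Incomes under z: 9000, 17000, 18000 (q = 3 of N = 5).
ln(z/y) terms: ln(22230/9000) = 0.9042; ln(22230/17000) = 0.2682; ln(22230/18000) = 0.2111.
W = 1.383519 / 5 = 0.2767.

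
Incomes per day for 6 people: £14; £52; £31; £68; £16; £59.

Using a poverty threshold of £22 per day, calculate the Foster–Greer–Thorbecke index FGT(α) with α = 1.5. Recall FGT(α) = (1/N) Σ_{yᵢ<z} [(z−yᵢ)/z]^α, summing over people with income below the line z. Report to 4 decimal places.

Incomes under z: £14, £16 (q = 2 of N = 6).
Shortfall ratios: (22−14)/22 = 0.3636; (22−16)/22 = 0.2727.
Raised to α = 1.5: 0.21928; 0.14243.
Sum = 0.361708; FGT(1.5) = 0.361708 / 6 = 0.0603.

0.0603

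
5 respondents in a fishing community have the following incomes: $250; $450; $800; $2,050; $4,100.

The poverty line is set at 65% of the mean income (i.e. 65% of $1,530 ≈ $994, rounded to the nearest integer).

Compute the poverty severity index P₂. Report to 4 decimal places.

Below z: $250, $450, $800 (q = 3 of N = 5).
Gap ratios (z−y)/z: (994−250)/994 = 0.7485; (994−450)/994 = 0.5473; (994−800)/994 = 0.1952.
Squared: 0.5602; 0.2995; 0.0381.
Sum = 0.897850; P₂ = 0.897850 / 5 = 0.1796.

0.1796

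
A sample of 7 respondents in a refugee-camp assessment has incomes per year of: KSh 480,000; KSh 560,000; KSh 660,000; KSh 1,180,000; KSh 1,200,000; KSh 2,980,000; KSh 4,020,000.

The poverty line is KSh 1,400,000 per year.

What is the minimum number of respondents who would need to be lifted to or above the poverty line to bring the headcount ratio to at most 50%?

2

5 of the 7 respondents are poor, so H = 5/7 = 0.714.
A headcount ratio of at most 50% allows at most ⌊0.50 × 7⌋ = 3 poor respondents.
So at least 5 − 3 = 2 must be lifted.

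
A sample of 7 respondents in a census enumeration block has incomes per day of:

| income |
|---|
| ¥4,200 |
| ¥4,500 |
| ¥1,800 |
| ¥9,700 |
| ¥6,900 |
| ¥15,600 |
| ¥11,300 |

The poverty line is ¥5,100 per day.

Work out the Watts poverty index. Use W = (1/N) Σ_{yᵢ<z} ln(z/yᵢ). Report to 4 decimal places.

Incomes under z: ¥1,800, ¥4,200, ¥4,500 (q = 3 of N = 7).
Log shortfalls: ln(5100/1800) = 1.0415; ln(5100/4200) = 0.1942; ln(5100/4500) = 0.1252.
W = 1.360773 / 7 = 0.1944.

0.1944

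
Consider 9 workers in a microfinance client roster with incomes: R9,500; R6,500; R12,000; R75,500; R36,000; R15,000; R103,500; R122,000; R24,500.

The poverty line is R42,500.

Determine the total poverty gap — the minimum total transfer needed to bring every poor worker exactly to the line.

Incomes under z: R6,500, R9,500, R12,000, R15,000, R24,500, R36,000 (q = 6 of N = 9).
Individual gaps: 42500−6500 = 36000; 42500−9500 = 33000; 42500−12000 = 30500; 42500−15000 = 27500; 42500−24500 = 18000; 42500−36000 = 6500.
Aggregate gap = R151,500.

R151,500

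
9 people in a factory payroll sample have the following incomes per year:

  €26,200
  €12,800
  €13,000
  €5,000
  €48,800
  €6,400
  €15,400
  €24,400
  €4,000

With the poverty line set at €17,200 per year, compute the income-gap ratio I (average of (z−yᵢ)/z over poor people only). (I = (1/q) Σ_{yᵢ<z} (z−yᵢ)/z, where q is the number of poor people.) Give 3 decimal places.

Poor units: €4,000, €5,000, €6,400, €12,800, €13,000, €15,400 (q = 6 of N = 9).
Shortfall ratios (z−y)/z: 0.7674, 0.7093, 0.6279, 0.2558, 0.2442, 0.1047; sum = 2.709302.
I averages over the q = 6 poor units only: 2.709302 / 6 = 0.452.

0.452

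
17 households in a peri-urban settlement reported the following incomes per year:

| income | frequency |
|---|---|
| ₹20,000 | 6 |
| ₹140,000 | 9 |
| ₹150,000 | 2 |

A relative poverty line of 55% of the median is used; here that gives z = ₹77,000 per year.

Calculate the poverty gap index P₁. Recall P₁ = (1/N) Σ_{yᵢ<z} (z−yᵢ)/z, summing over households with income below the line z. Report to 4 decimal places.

0.2613

Poor units: 6×₹20,000 (q = 6 of N = 17).
Gap ratios (z−y)/z: (77000−20000)/77000 = 0.7403 (×6).
Σ = 4.441558. Dividing by the full population N = 17 gives P₁ = 0.2613.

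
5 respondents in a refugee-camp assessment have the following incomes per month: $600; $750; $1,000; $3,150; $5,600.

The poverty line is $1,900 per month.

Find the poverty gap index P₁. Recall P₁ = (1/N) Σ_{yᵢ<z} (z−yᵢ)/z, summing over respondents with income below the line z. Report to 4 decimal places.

Incomes under z: $600, $750, $1,000 (q = 3 of N = 5).
Gap ratios (z−y)/z: (1900−600)/1900 = 0.6842; (1900−750)/1900 = 0.6053; (1900−1000)/1900 = 0.4737.
Sum of shortfalls = 1.763158; P₁ averages over all N: 1.763158 / 5 = 0.3526.

0.3526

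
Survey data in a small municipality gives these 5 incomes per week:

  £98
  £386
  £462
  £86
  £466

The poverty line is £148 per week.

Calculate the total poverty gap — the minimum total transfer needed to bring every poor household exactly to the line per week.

Incomes under z: £86, £98 (q = 2 of N = 5).
Individual gaps: 148−86 = 62; 148−98 = 50.
Aggregate gap = £112.

£112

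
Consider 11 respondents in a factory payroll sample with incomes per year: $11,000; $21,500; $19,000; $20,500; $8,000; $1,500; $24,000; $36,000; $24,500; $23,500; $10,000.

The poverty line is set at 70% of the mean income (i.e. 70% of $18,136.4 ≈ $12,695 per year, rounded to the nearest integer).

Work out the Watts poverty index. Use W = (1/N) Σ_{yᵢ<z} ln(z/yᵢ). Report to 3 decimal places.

0.271

Incomes under z: $1,500, $8,000, $10,000, $11,000 (q = 4 of N = 11).
ln(z/y) terms: ln(12695/1500) = 2.1357; ln(12695/8000) = 0.4618; ln(12695/10000) = 0.2386; ln(12695/11000) = 0.1433.
W = 2.979446 / 11 = 0.271.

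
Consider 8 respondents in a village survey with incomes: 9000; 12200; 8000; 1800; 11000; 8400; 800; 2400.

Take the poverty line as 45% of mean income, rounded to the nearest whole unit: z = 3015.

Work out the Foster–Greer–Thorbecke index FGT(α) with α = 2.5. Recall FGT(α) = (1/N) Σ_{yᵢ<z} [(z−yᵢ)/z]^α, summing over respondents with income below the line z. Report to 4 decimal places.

Incomes under z: 800, 1800, 2400 (q = 3 of N = 8).
Normalized shortfalls: (3015−800)/3015 = 0.7347; (3015−1800)/3015 = 0.4030; (3015−2400)/3015 = 0.2040.
Raised to α = 2.5: 0.46261; 0.10309; 0.01879.
Sum = 0.584494; FGT(2.5) = 0.584494 / 8 = 0.0731.

0.0731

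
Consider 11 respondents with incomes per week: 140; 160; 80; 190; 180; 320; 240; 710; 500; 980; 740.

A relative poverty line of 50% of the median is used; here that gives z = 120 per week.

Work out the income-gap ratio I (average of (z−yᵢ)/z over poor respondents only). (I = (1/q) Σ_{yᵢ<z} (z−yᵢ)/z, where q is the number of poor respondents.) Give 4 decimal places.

0.3333

Below the line: 80 (q = 1 of N = 11).
Shortfall ratios (z−y)/z: 0.3333; sum = 0.333333.
I averages over the q = 1 poor units only: 0.333333 / 1 = 0.3333.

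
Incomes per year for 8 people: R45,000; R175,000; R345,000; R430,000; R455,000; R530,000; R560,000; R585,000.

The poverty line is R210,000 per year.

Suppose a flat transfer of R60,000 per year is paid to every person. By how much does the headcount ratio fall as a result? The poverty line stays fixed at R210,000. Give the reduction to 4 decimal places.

Before: below the line — R45,000, R175,000; headcount ratio = 0.250000.
After the R60,000 transfer: below the line — R105,000; headcount ratio = 0.125000.
Reduction = 0.250000 − 0.125000 = 0.1250.

0.1250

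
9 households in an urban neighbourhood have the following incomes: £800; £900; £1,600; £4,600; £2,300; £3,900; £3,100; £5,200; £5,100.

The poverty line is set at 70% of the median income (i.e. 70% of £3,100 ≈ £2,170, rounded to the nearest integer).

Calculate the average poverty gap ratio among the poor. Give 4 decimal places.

Below the line: £800, £900, £1,600 (q = 3 of N = 9).
Shortfall ratios (z−y)/z: 0.6313, 0.5853, 0.2627; sum = 1.479263.
I averages over the q = 3 poor units only: 1.479263 / 3 = 0.4931.

0.4931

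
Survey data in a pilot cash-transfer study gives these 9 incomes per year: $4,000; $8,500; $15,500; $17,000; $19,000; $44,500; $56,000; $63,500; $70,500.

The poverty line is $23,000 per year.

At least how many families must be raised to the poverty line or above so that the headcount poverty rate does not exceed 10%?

5

Currently q = 5 of N = 9 are below the line (H = 0.556).
A headcount ratio of at most 10% allows at most ⌊0.10 × 9⌋ = 0 poor families.
So at least 5 − 0 = 5 must be lifted.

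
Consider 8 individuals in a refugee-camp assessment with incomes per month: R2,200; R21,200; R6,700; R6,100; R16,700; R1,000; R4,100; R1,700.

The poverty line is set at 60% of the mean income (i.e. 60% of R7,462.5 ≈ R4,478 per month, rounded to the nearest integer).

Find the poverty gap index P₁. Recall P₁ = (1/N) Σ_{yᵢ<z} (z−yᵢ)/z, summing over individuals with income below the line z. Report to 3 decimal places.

Poor units: R1,000, R1,700, R2,200, R4,100 (q = 4 of N = 8).
Relative gaps: (4478−1000)/4478 = 0.7767; (4478−1700)/4478 = 0.6204; (4478−2200)/4478 = 0.5087; (4478−4100)/4478 = 0.0844.
Sum of shortfalls = 1.990174; P₁ averages over all N: 1.990174 / 8 = 0.249.

0.249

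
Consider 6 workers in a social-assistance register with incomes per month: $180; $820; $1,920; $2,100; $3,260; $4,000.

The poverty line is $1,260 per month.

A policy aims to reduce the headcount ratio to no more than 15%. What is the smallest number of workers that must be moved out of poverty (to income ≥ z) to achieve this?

Currently q = 2 of N = 6 are below the line (H = 0.333).
A headcount ratio of at most 15% allows at most ⌊0.15 × 6⌋ = 0 poor workers.
So at least 2 − 0 = 2 must be lifted.

2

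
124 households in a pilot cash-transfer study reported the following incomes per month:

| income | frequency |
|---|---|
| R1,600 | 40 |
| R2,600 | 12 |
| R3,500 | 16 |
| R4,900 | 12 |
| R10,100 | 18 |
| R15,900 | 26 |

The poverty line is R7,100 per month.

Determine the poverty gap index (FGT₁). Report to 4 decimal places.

Poor units: 40×R1,600, 12×R2,600, 16×R3,500, 12×R4,900 (q = 80 of N = 124).
Shortfall ratios: (7100−1600)/7100 = 0.7746 (×40); (7100−2600)/7100 = 0.6338 (×12); (7100−3500)/7100 = 0.5070 (×16); (7100−4900)/7100 = 0.3099 (×12).
Sum of shortfalls = 50.422535; P₁ averages over all N: 50.422535 / 124 = 0.4066.

0.4066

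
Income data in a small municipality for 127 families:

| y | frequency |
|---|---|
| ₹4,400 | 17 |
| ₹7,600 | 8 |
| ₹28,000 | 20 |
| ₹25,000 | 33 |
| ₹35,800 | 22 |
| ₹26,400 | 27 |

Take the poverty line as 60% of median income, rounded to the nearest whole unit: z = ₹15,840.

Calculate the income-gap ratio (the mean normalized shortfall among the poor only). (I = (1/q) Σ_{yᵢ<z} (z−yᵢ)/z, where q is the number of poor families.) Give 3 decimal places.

0.658

Incomes under z: 17×₹4,400, 8×₹7,600 (q = 25 of N = 127).
Shortfall ratios (z−y)/z: 0.7222 (×17), 0.5202 (×8); sum = 16.439394.
The income-gap ratio divides by q (the poor only): 16.439394 / 25 = 0.658.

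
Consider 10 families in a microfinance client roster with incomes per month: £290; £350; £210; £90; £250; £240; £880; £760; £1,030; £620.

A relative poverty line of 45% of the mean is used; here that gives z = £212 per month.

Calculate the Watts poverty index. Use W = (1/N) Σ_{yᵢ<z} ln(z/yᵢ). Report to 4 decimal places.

0.0866

Below z: £90, £210 (q = 2 of N = 10).
Log gaps: ln(212/90) = 0.8568; ln(212/210) = 0.0095.
W = 0.866255 / 10 = 0.0866.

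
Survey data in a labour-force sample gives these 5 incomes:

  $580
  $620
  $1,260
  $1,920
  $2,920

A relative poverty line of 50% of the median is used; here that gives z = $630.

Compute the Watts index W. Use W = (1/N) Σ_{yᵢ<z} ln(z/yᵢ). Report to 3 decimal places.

Below z: $580, $620 (q = 2 of N = 5).
ln(z/y) terms: ln(630/580) = 0.0827; ln(630/620) = 0.0160.
W = 0.098692 / 5 = 0.020.

0.020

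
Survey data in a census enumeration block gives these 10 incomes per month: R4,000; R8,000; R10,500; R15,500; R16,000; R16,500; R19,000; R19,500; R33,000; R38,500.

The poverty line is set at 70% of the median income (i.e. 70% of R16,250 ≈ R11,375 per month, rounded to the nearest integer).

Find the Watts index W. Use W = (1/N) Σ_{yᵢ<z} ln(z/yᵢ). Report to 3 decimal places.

Below the line: R4,000, R8,000, R10,500 (q = 3 of N = 10).
Log gaps: ln(11375/4000) = 1.0451; ln(11375/8000) = 0.3520; ln(11375/10500) = 0.0800.
W = 1.477143 / 10 = 0.148.

0.148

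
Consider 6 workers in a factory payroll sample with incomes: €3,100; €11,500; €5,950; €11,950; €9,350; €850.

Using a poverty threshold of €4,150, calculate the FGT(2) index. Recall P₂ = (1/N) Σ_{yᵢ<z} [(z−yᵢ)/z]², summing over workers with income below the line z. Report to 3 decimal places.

0.116

Incomes under z: €850, €3,100 (q = 2 of N = 6).
Shortfall ratios: (4150−850)/4150 = 0.7952; (4150−3100)/4150 = 0.2530.
Squared: 0.6323; 0.0640.
Sum = 0.696327; P₂ = 0.696327 / 6 = 0.116.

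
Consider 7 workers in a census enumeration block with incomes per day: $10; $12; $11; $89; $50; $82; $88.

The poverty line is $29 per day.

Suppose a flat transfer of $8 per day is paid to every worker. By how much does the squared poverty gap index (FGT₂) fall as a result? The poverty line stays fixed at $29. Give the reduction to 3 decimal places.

0.114

Before: below the line — $10, $11, $12; squared poverty gap index (FGT₂) = 0.16545.
After the $8 transfer: below the line — $18, $19, $20; squared poverty gap index (FGT₂) = 0.05130.
Reduction = 0.16545 − 0.05130 = 0.114.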